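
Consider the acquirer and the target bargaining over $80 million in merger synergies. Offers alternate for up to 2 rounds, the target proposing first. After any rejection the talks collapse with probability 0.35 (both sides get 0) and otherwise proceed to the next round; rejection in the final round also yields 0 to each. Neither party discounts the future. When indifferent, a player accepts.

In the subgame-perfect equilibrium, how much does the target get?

Round 2 (the acquirer proposes): the target will accept anything ≥ 0, so the acquirer offers 0 and keeps 80.
Round 1 (the target proposes): rejecting gives the acquirer an expected 0.65 × 80 = 52; the target offers that and keeps 28.

28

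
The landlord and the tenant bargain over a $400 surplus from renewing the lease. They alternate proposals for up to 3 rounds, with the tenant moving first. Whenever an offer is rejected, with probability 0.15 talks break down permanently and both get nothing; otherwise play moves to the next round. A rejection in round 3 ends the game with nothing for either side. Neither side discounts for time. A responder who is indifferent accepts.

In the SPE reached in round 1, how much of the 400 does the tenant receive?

Round 3 (the tenant proposes): rejection yields 0 for the landlord; the tenant offers 0 and keeps 400.
Round 2 (the landlord proposes): rejecting gives the tenant an expected 0.85 × 400 = 340; the landlord offers that and keeps 60.
Round 1 (the tenant proposes): rejecting gives the landlord an expected 0.85 × 60 = 51; the tenant offers that and keeps 349.

349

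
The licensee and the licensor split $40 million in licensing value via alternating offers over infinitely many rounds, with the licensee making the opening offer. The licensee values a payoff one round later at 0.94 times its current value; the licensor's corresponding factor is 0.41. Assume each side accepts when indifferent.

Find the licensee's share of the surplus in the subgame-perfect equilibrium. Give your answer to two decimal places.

38.40

Let x be the licensee's share when the licensee proposes and y be the licensor's share when the licensor proposes.
The licensor accepts iff offered ≥ 0.41·y, so x = 40 − 0.41y. Symmetrically y = 40 − 0.94x.
Substituting: x = 40 − 0.41(40 − 0.94x), giving x(1 − 0.94·0.41) = 40(1 − 0.41).
So x = 40 × 0.59 / 0.6146 ≈ 38.3990, and the licensor receives 40 − x ≈ 1.6010.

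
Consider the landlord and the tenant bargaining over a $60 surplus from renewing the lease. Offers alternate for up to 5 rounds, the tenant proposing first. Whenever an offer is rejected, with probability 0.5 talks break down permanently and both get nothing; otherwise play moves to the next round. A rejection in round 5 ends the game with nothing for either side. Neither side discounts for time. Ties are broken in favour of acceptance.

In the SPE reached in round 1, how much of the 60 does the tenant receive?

41.25

Round 5 (the tenant proposes): the landlord will accept anything ≥ 0, so the tenant offers 0 and keeps 60.
Round 4 (the landlord proposes): rejecting gives the tenant an expected 0.5 × 60 = 30, so the landlord offers 30, keeping 30.
Round 3 (the tenant proposes): rejecting gives the landlord an expected 0.5 × 30 = 15; the tenant offers that and keeps 45.
Round 2 (the landlord proposes): rejecting gives the tenant an expected 0.5 × 45 = 22.5, so the landlord offers 22.5, keeping 37.5.
Round 1 (the tenant proposes): rejecting gives the landlord an expected 0.5 × 37.5 = 18.75; the tenant offers that and keeps 41.25.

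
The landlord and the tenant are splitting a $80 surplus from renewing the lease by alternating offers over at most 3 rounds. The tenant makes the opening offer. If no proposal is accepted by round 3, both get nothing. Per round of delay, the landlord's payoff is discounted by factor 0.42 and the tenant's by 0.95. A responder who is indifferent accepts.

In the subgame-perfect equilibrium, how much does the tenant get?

78.32

Solve by backward induction from round 3.
Round 3 (the tenant proposes): the landlord will accept anything ≥ 0, so the tenant offers 0 and keeps 80.
Round 2 (the landlord proposes): the tenant can get 80 next round, worth 0.95 × 80 = 76 now; the landlord offers that and keeps 4.
Round 1 (the tenant proposes): the landlord can get 4 next round, worth 0.42 × 4 = 1.68 now. The tenant offers 1.68 and keeps 80 − 1.68 = 78.32.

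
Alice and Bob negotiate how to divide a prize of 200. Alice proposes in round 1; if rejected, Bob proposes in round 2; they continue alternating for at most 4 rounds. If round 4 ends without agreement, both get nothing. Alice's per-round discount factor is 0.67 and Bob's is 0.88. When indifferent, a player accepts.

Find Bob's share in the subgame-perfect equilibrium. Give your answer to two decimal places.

Round 4 (Bob proposes): rejection yields 0 for Alice; Bob offers 0 and keeps 200.
Round 3 (Alice proposes): Bob can get 200 next round, worth 0.88 × 200 = 176 now, so Alice offers 176, keeping 24.
Round 2 (Bob proposes): Alice can get 24 next round, worth 0.67 × 24 = 16.08 now; Bob offers that and keeps 183.92.
Round 1 (Alice proposes): Bob can get 183.92 next round, worth 0.88 × 183.92 = 161.8496 now, so Alice offers 161.8496, keeping 38.1504.

161.85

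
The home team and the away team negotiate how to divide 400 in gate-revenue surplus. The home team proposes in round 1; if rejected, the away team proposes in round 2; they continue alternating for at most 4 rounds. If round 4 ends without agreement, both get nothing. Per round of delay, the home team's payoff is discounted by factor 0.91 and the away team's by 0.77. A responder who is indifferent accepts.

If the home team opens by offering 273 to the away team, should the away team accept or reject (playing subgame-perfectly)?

Accept

Work out the away team's continuation value if the offer is rejected.
Round 4 (the away team proposes): rejection yields 0 for the home team; the away team offers 0 and keeps 400.
Round 3 (the home team proposes): the away team can get 400 next round, worth 0.77 × 400 = 308 now; the home team offers that and keeps 92.
Round 2 (the away team proposes): the home team can get 92 next round, worth 0.91 × 92 = 83.72 now. The away team offers 83.72 and keeps 400 − 83.72 = 316.28.
So by rejecting in round 1, the away team gets 316.28 next round, worth 0.77 × 316.28 = 243.5356 now.
Offer 273 ≥ 243.5356, so the away team accepts.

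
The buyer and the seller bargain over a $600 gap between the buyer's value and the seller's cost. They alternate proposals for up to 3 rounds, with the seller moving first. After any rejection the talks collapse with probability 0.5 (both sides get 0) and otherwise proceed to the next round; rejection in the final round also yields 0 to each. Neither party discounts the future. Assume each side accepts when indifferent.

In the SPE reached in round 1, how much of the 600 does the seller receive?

450

By backward induction:
Round 3 (the seller proposes): the buyer will accept anything ≥ 0, so the seller offers 0 and keeps 600.
Round 2 (the buyer proposes): rejecting gives the seller an expected 0.5 × 600 = 300. The buyer offers 300 and keeps 600 − 300 = 300.
Round 1 (the seller proposes): rejecting gives the buyer an expected 0.5 × 300 = 150, so the seller offers 150, keeping 450.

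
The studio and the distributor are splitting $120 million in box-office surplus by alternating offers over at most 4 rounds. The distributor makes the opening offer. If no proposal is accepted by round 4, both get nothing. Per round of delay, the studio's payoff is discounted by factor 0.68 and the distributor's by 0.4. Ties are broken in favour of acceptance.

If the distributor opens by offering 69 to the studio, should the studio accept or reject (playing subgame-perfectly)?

Reject

Work out the studio's continuation value if the offer is rejected.
Round 4 (the studio proposes): rejection yields 0 for the distributor; the studio offers 0 and keeps 120.
Round 3 (the distributor proposes): the studio can get 120 next round, worth 0.68 × 120 = 81.6 now, so the distributor offers 81.6, keeping 38.4.
Round 2 (the studio proposes): the distributor can get 38.4 next round, worth 0.4 × 38.4 = 15.36 now. The studio offers 15.36 and keeps 120 − 15.36 = 104.64.
So by rejecting in round 1, the studio gets 104.64 next round, worth 0.68 × 104.64 = 71.1552 now.
Offer 69 < 71.1552, so the studio rejects.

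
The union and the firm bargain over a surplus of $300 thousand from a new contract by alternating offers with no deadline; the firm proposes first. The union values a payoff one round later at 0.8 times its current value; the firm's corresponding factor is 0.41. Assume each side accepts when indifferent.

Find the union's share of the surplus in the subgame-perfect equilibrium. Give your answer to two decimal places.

210.71

Let x be the firm's share when the firm proposes and y be the union's share when the union proposes.
The union accepts iff offered ≥ 0.8·y, so x = 300 − 0.8y. Symmetrically y = 300 − 0.41x.
Substituting: x = 300 − 0.8(300 − 0.41x), giving x(1 − 0.41·0.8) = 300(1 − 0.8).
So x = 300 × 0.2 / 0.672 ≈ 89.2857, and the union receives 300 − x ≈ 210.7143.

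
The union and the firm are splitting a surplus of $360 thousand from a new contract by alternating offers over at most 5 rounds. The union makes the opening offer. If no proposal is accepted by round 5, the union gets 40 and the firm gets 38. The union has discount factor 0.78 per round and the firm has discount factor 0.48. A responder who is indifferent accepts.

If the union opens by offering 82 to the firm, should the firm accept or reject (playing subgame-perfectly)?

Work out the firm's continuation value if the offer is rejected.
Round 5 (the union proposes): the firm gets 38 if talks fail, so the union offers 38 and keeps 322.
Round 4 (the firm proposes): the union can get 322 next round, worth 0.78 × 322 = 251.16 now, so the firm offers 251.16, keeping 108.84.
Round 3 (the union proposes): the firm can get 108.84 next round, worth 0.48 × 108.84 = 52.2432 now. The union offers 52.2432 and keeps 360 − 52.2432 = 307.7568.
Round 2 (the firm proposes): the union can get 307.7568 next round, worth 0.78 × 307.7568 = 240.050304 now, so the firm offers 240.050304, keeping 119.949696.
So by rejecting in round 1, the firm gets 119.949696 next round, worth 0.48 × 119.949696 = 57.57585408 now.
Offer 82 ≥ 57.57585408, so the firm accepts.

Accept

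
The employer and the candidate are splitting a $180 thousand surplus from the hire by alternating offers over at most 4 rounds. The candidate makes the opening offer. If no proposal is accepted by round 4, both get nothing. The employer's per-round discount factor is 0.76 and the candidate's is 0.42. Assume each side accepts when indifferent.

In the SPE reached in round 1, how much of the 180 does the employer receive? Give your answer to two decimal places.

Round 4 (the employer proposes): rejection yields 0 for the candidate; the employer offers 0 and keeps 180.
Round 3 (the candidate proposes): the employer can get 180 next round, worth 0.76 × 180 = 136.8 now; the candidate offers that and keeps 43.2.
Round 2 (the employer proposes): the candidate can get 43.2 next round, worth 0.42 × 43.2 = 18.144 now, so the employer offers 18.144, keeping 161.856.
Round 1 (the candidate proposes): the employer can get 161.856 next round, worth 0.76 × 161.856 = 123.01056 now, so the candidate offers 123.01056, keeping 56.98944.

123.01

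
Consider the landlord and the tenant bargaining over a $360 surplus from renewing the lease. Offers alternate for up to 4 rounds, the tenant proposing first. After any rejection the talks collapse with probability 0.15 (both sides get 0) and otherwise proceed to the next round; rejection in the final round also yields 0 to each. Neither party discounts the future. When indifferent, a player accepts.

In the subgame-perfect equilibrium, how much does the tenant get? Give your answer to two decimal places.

93.02

Round 4 (the landlord proposes): rejection yields 0 for the tenant; the landlord offers 0 and keeps 360.
Round 3 (the tenant proposes): rejecting gives the landlord an expected 0.85 × 360 = 306; the tenant offers that and keeps 54.
Round 2 (the landlord proposes): rejecting gives the tenant an expected 0.85 × 54 = 45.9, so the landlord offers 45.9, keeping 314.1.
Round 1 (the tenant proposes): rejecting gives the landlord an expected 0.85 × 314.1 = 266.985, so the tenant offers 266.985, keeping 93.015.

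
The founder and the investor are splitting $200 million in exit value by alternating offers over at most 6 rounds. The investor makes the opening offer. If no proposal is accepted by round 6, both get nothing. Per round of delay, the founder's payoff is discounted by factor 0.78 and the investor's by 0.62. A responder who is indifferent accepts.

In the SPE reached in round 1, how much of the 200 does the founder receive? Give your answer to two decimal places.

Solve by backward induction from round 6.
Round 6 (the founder proposes): the investor will accept anything ≥ 0, so the founder offers 0 and keeps 200.
Round 5 (the investor proposes): the founder can get 200 next round, worth 0.78 × 200 = 156 now, so the investor offers 156, keeping 44.
Round 4 (the founder proposes): the investor can get 44 next round, worth 0.62 × 44 = 27.28 now; the founder offers that and keeps 172.72.
Round 3 (the investor proposes): the founder can get 172.72 next round, worth 0.78 × 172.72 = 134.7216 now, so the investor offers 134.7216, keeping 65.2784.
Round 2 (the founder proposes): the investor can get 65.2784 next round, worth 0.62 × 65.2784 = 40.472608 now. The founder offers 40.472608 and keeps 200 − 40.472608 = 159.527392.
Round 1 (the investor proposes): the founder can get 159.527392 next round, worth 0.78 × 159.527392 = 124.43136576 now. The investor offers 124.43136576 and keeps 200 − 124.43136576 = 75.56863424.

124.43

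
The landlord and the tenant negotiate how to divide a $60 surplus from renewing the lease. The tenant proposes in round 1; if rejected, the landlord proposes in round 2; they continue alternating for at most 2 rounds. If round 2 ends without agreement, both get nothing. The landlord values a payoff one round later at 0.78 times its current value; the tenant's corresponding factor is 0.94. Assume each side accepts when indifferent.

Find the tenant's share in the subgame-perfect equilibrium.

Round 2 (the landlord proposes): rejection yields 0 for the tenant; the landlord offers 0 and keeps 60.
Round 1 (the tenant proposes): the landlord can get 60 next round, worth 0.78 × 60 = 46.8 now; the tenant offers that and keeps 13.2.

13.2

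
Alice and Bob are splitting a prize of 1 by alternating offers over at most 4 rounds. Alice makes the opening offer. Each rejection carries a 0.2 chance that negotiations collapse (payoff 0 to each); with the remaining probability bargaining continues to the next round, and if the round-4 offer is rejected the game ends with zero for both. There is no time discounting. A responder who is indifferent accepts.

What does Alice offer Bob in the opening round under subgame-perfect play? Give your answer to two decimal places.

Round 4 (Bob proposes): Alice will accept anything ≥ 0, so Bob offers 0 and keeps 1.
Round 3 (Alice proposes): rejecting gives Bob an expected 0.8 × 1 = 0.8. Alice offers 0.8 and keeps 1 − 0.8 = 0.2.
Round 2 (Bob proposes): rejecting gives Alice an expected 0.8 × 0.2 = 0.16; Bob offers that and keeps 0.84.
Round 1 (Alice proposes): rejecting gives Bob an expected 0.8 × 0.84 = 0.672. Alice offers 0.672 and keeps 1 − 0.672 = 0.328.

0.67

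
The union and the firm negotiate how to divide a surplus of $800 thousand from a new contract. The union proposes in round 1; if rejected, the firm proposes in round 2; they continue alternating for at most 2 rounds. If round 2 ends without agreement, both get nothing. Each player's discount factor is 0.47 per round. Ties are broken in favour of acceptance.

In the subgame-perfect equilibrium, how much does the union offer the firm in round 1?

Solve by backward induction from round 2.
Round 2 (the firm proposes): the union will accept anything ≥ 0, so the firm offers 0 and keeps 800.
Round 1 (the union proposes): the firm can get 800 next round, worth 0.47 × 800 = 376 now; the union offers that and keeps 424.

376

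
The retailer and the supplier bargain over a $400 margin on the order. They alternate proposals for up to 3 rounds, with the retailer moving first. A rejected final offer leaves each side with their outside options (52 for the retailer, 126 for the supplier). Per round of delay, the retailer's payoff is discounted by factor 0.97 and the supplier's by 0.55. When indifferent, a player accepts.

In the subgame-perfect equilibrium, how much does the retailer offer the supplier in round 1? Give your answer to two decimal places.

Round 3 (the retailer proposes): the supplier gets 126 if talks fail, so the retailer offers 126 and keeps 274.
Round 2 (the supplier proposes): the retailer can get 274 next round, worth 0.97 × 274 = 265.78 now. The supplier offers 265.78 and keeps 400 − 265.78 = 134.22.
Round 1 (the retailer proposes): the supplier can get 134.22 next round, worth 0.55 × 134.22 = 73.821 now; the retailer offers that and keeps 326.179.

73.82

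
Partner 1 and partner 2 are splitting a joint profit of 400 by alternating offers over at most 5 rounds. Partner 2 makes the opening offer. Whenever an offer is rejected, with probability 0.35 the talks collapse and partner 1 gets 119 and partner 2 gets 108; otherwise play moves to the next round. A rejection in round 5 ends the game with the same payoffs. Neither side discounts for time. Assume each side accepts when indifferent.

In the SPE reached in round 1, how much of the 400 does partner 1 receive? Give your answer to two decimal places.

By backward induction:
Round 5 (partner 2 proposes): partner 1 gets 119 if talks fail, so partner 2 offers 119 and keeps 281.
Round 4 (partner 1 proposes): rejecting gives partner 2 an expected 0.65 × 281 + 0.35 × 108 = 220.45, so partner 1 offers 220.45, keeping 179.55.
Round 3 (partner 2 proposes): rejecting gives partner 1 an expected 0.65 × 179.55 + 0.35 × 119 = 158.3575. Partner 2 offers 158.3575 and keeps 400 − 158.3575 = 241.6425.
Round 2 (partner 1 proposes): rejecting gives partner 2 an expected 0.65 × 241.6425 + 0.35 × 108 = 194.867625, so partner 1 offers 194.867625, keeping 205.132375.
Round 1 (partner 2 proposes): rejecting gives partner 1 an expected 0.65 × 205.132375 + 0.35 × 119 = 174.98604375; partner 2 offers that and keeps 225.01395625.

174.99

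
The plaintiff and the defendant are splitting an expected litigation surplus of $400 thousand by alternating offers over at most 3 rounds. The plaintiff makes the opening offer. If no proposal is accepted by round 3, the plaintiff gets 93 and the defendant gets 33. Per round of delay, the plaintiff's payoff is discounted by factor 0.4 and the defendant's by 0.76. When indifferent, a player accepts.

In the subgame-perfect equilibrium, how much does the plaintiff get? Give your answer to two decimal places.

207.57

Round 3 (the plaintiff proposes): the defendant gets 33 if talks fail, so the plaintiff offers 33 and keeps 367.
Round 2 (the defendant proposes): the plaintiff can get 367 next round, worth 0.4 × 367 = 146.8 now. The defendant offers 146.8 and keeps 400 − 146.8 = 253.2.
Round 1 (the plaintiff proposes): the defendant can get 253.2 next round, worth 0.76 × 253.2 = 192.432 now; the plaintiff offers that and keeps 207.568.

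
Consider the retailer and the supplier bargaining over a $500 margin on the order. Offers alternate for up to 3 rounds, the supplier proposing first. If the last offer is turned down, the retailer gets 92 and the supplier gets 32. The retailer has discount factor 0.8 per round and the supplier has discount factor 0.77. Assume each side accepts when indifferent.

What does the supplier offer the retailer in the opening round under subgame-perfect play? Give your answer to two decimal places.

148.67

Round 3 (the supplier proposes): the retailer gets 92 if talks fail, so the supplier offers 92 and keeps 408.
Round 2 (the retailer proposes): the supplier can get 408 next round, worth 0.77 × 408 = 314.16 now. The retailer offers 314.16 and keeps 500 − 314.16 = 185.84.
Round 1 (the supplier proposes): the retailer can get 185.84 next round, worth 0.8 × 185.84 = 148.672 now; the supplier offers that and keeps 351.328.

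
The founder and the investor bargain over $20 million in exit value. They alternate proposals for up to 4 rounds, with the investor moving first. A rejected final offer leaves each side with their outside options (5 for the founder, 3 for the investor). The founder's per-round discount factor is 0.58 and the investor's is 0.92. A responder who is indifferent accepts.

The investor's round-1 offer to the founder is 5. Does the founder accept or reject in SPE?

Reject

Round 4 (the founder proposes): the investor gets 3 if talks fail, so the founder offers 3 and keeps 17.
Round 3 (the investor proposes): the founder can get 17 next round, worth 0.58 × 17 = 9.86 now; the investor offers that and keeps 10.14.
Round 2 (the founder proposes): the investor can get 10.14 next round, worth 0.92 × 10.14 = 9.3288 now. The founder offers 9.3288 and keeps 20 − 9.3288 = 10.6712.
So by rejecting in round 1, the founder gets 10.6712 next round, worth 0.58 × 10.6712 = 6.189296 now.
Offer 5 < 6.189296, so the founder rejects.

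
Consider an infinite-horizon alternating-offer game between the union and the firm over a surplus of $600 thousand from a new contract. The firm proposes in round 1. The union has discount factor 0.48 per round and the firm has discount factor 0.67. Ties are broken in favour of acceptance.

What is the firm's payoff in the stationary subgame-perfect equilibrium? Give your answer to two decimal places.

Let x be the firm's share when the firm proposes and y be the union's share when the union proposes.
The union accepts iff offered ≥ 0.48·y, so x = 600 − 0.48y. Symmetrically y = 600 − 0.67x.
Substituting: x = 600 − 0.48(600 − 0.67x), giving x(1 − 0.67·0.48) = 600(1 − 0.48).
So x = 600 × 0.52 / 0.6784 ≈ 459.9057, and the union receives 600 − x ≈ 140.0943.

459.91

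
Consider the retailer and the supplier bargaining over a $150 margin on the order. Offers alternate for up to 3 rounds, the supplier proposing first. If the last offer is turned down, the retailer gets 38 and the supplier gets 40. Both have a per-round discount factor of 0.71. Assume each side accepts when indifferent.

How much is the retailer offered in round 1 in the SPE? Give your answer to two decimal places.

By backward induction:
Round 3 (the supplier proposes): the retailer gets 38 if talks fail, so the supplier offers 38 and keeps 112.
Round 2 (the retailer proposes): the supplier can get 112 next round, worth 0.71 × 112 = 79.52 now, so the retailer offers 79.52, keeping 70.48.
Round 1 (the supplier proposes): the retailer can get 70.48 next round, worth 0.71 × 70.48 = 50.0408 now, so the supplier offers 50.0408, keeping 99.9592.

50.04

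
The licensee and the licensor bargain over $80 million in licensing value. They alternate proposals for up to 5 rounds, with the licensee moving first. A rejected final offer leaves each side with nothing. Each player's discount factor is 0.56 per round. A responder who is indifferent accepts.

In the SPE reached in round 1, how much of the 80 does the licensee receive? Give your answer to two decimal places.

54.11

Solve by backward induction from round 5.
Round 5 (the licensee proposes): the licensor will accept anything ≥ 0, so the licensee offers 0 and keeps 80.
Round 4 (the licensor proposes): the licensee can get 80 next round, worth 0.56 × 80 = 44.8 now. The licensor offers 44.8 and keeps 80 − 44.8 = 35.2.
Round 3 (the licensee proposes): the licensor can get 35.2 next round, worth 0.56 × 35.2 = 19.712 now. The licensee offers 19.712 and keeps 80 − 19.712 = 60.288.
Round 2 (the licensor proposes): the licensee can get 60.288 next round, worth 0.56 × 60.288 = 33.76128 now. The licensor offers 33.76128 and keeps 80 − 33.76128 = 46.23872.
Round 1 (the licensee proposes): the licensor can get 46.23872 next round, worth 0.56 × 46.23872 = 25.8936832 now; the licensee offers that and keeps 54.1063168.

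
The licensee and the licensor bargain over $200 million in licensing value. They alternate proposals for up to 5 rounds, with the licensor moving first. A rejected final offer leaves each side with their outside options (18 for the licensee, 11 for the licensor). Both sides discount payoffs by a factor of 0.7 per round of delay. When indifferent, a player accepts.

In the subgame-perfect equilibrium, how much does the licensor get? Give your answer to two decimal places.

Round 5 (the licensor proposes): the licensee gets 18 if talks fail, so the licensor offers 18 and keeps 182.
Round 4 (the licensee proposes): the licensor can get 182 next round, worth 0.7 × 182 = 127.4 now, so the licensee offers 127.4, keeping 72.6.
Round 3 (the licensor proposes): the licensee can get 72.6 next round, worth 0.7 × 72.6 = 50.82 now. The licensor offers 50.82 and keeps 200 − 50.82 = 149.18.
Round 2 (the licensee proposes): the licensor can get 149.18 next round, worth 0.7 × 149.18 = 104.426 now; the licensee offers that and keeps 95.574.
Round 1 (the licensor proposes): the licensee can get 95.574 next round, worth 0.7 × 95.574 = 66.9018 now; the licensor offers that and keeps 133.0982.

133.10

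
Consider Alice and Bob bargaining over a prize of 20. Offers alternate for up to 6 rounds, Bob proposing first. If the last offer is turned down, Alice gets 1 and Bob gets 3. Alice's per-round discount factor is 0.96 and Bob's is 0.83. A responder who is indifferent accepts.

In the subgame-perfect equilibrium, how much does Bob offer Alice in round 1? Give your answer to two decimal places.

16.23

Round 6 (Alice proposes): Bob gets 3 if talks fail, so Alice offers 3 and keeps 17.
Round 5 (Bob proposes): Alice can get 17 next round, worth 0.96 × 17 = 16.32 now. Bob offers 16.32 and keeps 20 − 16.32 = 3.68.
Round 4 (Alice proposes): Bob can get 3.68 next round, worth 0.83 × 3.68 = 3.0544 now. Alice offers 3.0544 and keeps 20 − 3.0544 = 16.9456.
Round 3 (Bob proposes): Alice can get 16.9456 next round, worth 0.96 × 16.9456 = 16.267776 now. Bob offers 16.267776 and keeps 20 − 16.267776 = 3.732224.
Round 2 (Alice proposes): Bob can get 3.732224 next round, worth 0.83 × 3.732224 = 3.09774592 now, so Alice offers 3.09774592, keeping 16.90225408.
Round 1 (Bob proposes): Alice can get 16.90225408 next round, worth 0.96 × 16.90225408 = 16.2261639168 now; Bob offers that and keeps 3.7738360832.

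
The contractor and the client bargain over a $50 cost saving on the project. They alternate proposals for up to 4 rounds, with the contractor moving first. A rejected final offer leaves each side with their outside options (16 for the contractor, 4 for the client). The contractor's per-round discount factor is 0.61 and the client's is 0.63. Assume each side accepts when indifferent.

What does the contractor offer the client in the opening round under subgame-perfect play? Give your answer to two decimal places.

20.52

Round 4 (the client proposes): the contractor gets 16 if talks fail, so the client offers 16 and keeps 34.
Round 3 (the contractor proposes): the client can get 34 next round, worth 0.63 × 34 = 21.42 now. The contractor offers 21.42 and keeps 50 − 21.42 = 28.58.
Round 2 (the client proposes): the contractor can get 28.58 next round, worth 0.61 × 28.58 = 17.4338 now; the client offers that and keeps 32.5662.
Round 1 (the contractor proposes): the client can get 32.5662 next round, worth 0.63 × 32.5662 = 20.516706 now. The contractor offers 20.516706 and keeps 50 − 20.516706 = 29.483294.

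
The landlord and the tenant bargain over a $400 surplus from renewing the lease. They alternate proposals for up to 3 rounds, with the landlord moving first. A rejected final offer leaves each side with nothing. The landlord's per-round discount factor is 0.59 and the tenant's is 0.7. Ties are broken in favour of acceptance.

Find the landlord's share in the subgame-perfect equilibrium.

285.2

Round 3 (the landlord proposes): rejection yields 0 for the tenant; the landlord offers 0 and keeps 400.
Round 2 (the tenant proposes): the landlord can get 400 next round, worth 0.59 × 400 = 236 now; the tenant offers that and keeps 164.
Round 1 (the landlord proposes): the tenant can get 164 next round, worth 0.7 × 164 = 114.8 now. The landlord offers 114.8 and keeps 400 − 114.8 = 285.2.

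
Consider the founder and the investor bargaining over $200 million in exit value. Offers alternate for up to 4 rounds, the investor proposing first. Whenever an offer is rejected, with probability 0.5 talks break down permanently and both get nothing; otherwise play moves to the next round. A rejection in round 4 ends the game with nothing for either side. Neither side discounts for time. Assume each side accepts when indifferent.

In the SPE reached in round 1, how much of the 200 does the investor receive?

Round 4 (the founder proposes): rejection yields 0 for the investor; the founder offers 0 and keeps 200.
Round 3 (the investor proposes): rejecting gives the founder an expected 0.5 × 200 = 100; the investor offers that and keeps 100.
Round 2 (the founder proposes): rejecting gives the investor an expected 0.5 × 100 = 50; the founder offers that and keeps 150.
Round 1 (the investor proposes): rejecting gives the founder an expected 0.5 × 150 = 75; the investor offers that and keeps 125.

125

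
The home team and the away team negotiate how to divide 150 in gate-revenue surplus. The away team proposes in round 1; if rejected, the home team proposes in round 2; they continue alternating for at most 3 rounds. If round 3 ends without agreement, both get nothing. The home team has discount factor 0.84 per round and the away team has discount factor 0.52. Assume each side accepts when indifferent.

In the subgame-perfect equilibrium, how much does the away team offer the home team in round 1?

60.48

Work backward from the last round.
Round 3 (the away team proposes): rejection yields 0 for the home team; the away team offers 0 and keeps 150.
Round 2 (the home team proposes): the away team can get 150 next round, worth 0.52 × 150 = 78 now; the home team offers that and keeps 72.
Round 1 (the away team proposes): the home team can get 72 next round, worth 0.84 × 72 = 60.48 now, so the away team offers 60.48, keeping 89.52.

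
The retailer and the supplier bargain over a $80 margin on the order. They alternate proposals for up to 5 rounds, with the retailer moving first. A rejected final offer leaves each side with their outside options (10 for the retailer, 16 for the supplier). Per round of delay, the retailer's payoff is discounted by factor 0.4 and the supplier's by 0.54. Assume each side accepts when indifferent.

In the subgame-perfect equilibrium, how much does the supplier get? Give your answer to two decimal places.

By backward induction:
Round 5 (the retailer proposes): the supplier gets 16 if talks fail, so the retailer offers 16 and keeps 64.
Round 4 (the supplier proposes): the retailer can get 64 next round, worth 0.4 × 64 = 25.6 now, so the supplier offers 25.6, keeping 54.4.
Round 3 (the retailer proposes): the supplier can get 54.4 next round, worth 0.54 × 54.4 = 29.376 now, so the retailer offers 29.376, keeping 50.624.
Round 2 (the supplier proposes): the retailer can get 50.624 next round, worth 0.4 × 50.624 = 20.2496 now; the supplier offers that and keeps 59.7504.
Round 1 (the retailer proposes): the supplier can get 59.7504 next round, worth 0.54 × 59.7504 = 32.265216 now; the retailer offers that and keeps 47.734784.

32.27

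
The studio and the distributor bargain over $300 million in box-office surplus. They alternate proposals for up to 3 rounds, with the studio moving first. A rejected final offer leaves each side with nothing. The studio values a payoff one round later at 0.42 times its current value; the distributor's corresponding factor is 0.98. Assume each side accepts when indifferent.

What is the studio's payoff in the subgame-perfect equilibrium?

129.48

Work backward from the last round.
Round 3 (the studio proposes): rejection yields 0 for the distributor; the studio offers 0 and keeps 300.
Round 2 (the distributor proposes): the studio can get 300 next round, worth 0.42 × 300 = 126 now; the distributor offers that and keeps 174.
Round 1 (the studio proposes): the distributor can get 174 next round, worth 0.98 × 174 = 170.52 now, so the studio offers 170.52, keeping 129.48.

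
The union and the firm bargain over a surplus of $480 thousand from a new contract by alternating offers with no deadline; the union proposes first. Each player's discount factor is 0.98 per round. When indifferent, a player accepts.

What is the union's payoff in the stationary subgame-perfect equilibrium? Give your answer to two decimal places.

In a stationary SPE each proposer offers the other exactly their discounted continuation value.
If the union keeps x when proposing and the firm keeps y when proposing, then x = 480 − 0.98y and y = 480 − 0.98x.
Solving: x = 480(1 − 0.98) / (1 − 0.98·0.98) = 9.6 / 0.0396 ≈ 242.4242.
The firm gets 480 − 242.4242 ≈ 237.5758.

242.42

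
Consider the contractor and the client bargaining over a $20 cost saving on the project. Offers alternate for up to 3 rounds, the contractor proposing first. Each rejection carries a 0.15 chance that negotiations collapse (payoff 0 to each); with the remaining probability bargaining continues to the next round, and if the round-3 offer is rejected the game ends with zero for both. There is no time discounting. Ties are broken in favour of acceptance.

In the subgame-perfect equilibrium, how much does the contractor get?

By backward induction:
Round 3 (the contractor proposes): rejection yields 0 for the client; the contractor offers 0 and keeps 20.
Round 2 (the client proposes): rejecting gives the contractor an expected 0.85 × 20 = 17; the client offers that and keeps 3.
Round 1 (the contractor proposes): rejecting gives the client an expected 0.85 × 3 = 2.55. The contractor offers 2.55 and keeps 20 − 2.55 = 17.45.

17.45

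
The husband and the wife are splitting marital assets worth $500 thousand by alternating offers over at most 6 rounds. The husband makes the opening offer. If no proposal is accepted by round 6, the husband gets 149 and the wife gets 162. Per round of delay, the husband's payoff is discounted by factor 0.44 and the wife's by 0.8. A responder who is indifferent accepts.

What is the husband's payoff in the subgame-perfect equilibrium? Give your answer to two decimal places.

By backward induction:
Round 6 (the wife proposes): the husband gets 149 if talks fail, so the wife offers 149 and keeps 351.
Round 5 (the husband proposes): the wife can get 351 next round, worth 0.8 × 351 = 280.8 now; the husband offers that and keeps 219.2.
Round 4 (the wife proposes): the husband can get 219.2 next round, worth 0.44 × 219.2 = 96.448 now. The wife offers 96.448 and keeps 500 − 96.448 = 403.552.
Round 3 (the husband proposes): the wife can get 403.552 next round, worth 0.8 × 403.552 = 322.8416 now. The husband offers 322.8416 and keeps 500 − 322.8416 = 177.1584.
Round 2 (the wife proposes): the husband can get 177.1584 next round, worth 0.44 × 177.1584 = 77.949696 now; the wife offers that and keeps 422.050304.
Round 1 (the husband proposes): the wife can get 422.050304 next round, worth 0.8 × 422.050304 = 337.6402432 now, so the husband offers 337.6402432, keeping 162.3597568.

162.36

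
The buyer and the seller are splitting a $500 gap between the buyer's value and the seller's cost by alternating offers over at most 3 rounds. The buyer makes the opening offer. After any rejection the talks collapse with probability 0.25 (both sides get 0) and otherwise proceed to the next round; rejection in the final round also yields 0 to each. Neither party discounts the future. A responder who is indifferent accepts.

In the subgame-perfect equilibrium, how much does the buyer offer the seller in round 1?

Round 3 (the buyer proposes): rejection yields 0 for the seller; the buyer offers 0 and keeps 500.
Round 2 (the seller proposes): rejecting gives the buyer an expected 0.75 × 500 = 375. The seller offers 375 and keeps 500 − 375 = 125.
Round 1 (the buyer proposes): rejecting gives the seller an expected 0.75 × 125 = 93.75; the buyer offers that and keeps 406.25.

93.75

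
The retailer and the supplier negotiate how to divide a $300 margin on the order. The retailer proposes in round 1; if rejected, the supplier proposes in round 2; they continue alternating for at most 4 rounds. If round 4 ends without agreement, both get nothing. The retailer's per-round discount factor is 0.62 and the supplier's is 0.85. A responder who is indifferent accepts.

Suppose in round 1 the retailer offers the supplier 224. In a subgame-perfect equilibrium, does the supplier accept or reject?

Reject

Work out the supplier's continuation value if the offer is rejected.
Round 4 (the supplier proposes): the retailer will accept anything ≥ 0, so the supplier offers 0 and keeps 300.
Round 3 (the retailer proposes): the supplier can get 300 next round, worth 0.85 × 300 = 255 now, so the retailer offers 255, keeping 45.
Round 2 (the supplier proposes): the retailer can get 45 next round, worth 0.62 × 45 = 27.9 now. The supplier offers 27.9 and keeps 300 − 27.9 = 272.1.
So by rejecting in round 1, the supplier gets 272.1 next round, worth 0.85 × 272.1 = 231.285 now.
Offer 224 < 231.285, so the supplier rejects.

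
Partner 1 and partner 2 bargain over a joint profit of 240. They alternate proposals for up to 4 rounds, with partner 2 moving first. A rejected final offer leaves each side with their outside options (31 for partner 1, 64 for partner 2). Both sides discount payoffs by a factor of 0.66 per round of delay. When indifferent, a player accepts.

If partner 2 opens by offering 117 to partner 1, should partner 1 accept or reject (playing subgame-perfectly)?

Accept

Work out partner 1's continuation value if the offer is rejected.
Round 4 (partner 1 proposes): partner 2 gets 64 if talks fail, so partner 1 offers 64 and keeps 176.
Round 3 (partner 2 proposes): partner 1 can get 176 next round, worth 0.66 × 176 = 116.16 now, so partner 2 offers 116.16, keeping 123.84.
Round 2 (partner 1 proposes): partner 2 can get 123.84 next round, worth 0.66 × 123.84 = 81.7344 now, so partner 1 offers 81.7344, keeping 158.2656.
So by rejecting in round 1, partner 1 gets 158.2656 next round, worth 0.66 × 158.2656 = 104.455296 now.
Offer 117 ≥ 104.455296, so partner 1 accepts.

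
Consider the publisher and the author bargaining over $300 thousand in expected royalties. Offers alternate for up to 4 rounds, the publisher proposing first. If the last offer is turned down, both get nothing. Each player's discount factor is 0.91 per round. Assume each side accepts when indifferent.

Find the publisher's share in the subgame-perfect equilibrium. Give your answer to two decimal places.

Round 4 (the author proposes): rejection yields 0 for the publisher; the author offers 0 and keeps 300.
Round 3 (the publisher proposes): the author can get 300 next round, worth 0.91 × 300 = 273 now, so the publisher offers 273, keeping 27.
Round 2 (the author proposes): the publisher can get 27 next round, worth 0.91 × 27 = 24.57 now; the author offers that and keeps 275.43.
Round 1 (the publisher proposes): the author can get 275.43 next round, worth 0.91 × 275.43 = 250.6413 now, so the publisher offers 250.6413, keeping 49.3587.

49.36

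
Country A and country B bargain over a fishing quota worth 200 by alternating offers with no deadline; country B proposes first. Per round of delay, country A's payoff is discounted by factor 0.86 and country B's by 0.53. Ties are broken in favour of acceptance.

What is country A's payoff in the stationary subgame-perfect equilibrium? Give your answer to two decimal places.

148.55

In a stationary SPE each proposer offers the other exactly their discounted continuation value.
If country B keeps x when proposing and country A keeps y when proposing, then x = 200 − 0.86y and y = 200 − 0.53x.
Solving: x = 200(1 − 0.86) / (1 − 0.53·0.86) = 28 / 0.5442 ≈ 51.4517.
Country A gets 200 − 51.4517 ≈ 148.5483.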